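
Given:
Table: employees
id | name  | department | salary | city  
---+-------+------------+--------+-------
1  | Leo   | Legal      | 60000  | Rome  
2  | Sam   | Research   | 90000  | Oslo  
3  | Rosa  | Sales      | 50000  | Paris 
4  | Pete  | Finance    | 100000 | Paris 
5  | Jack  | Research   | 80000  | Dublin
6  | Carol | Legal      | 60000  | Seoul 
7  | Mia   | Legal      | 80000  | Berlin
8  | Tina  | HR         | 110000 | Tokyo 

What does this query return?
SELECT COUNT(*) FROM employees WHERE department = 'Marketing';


Counting rows where department = 'Marketing'


0


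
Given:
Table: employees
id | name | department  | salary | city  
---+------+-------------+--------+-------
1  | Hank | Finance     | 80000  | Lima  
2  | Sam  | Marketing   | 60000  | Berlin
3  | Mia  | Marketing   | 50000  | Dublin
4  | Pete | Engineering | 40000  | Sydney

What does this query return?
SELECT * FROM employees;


SELECT * returns all 4 rows with all columns

4 rows:
1, Hank, Finance, 80000, Lima
2, Sam, Marketing, 60000, Berlin
3, Mia, Marketing, 50000, Dublin
4, Pete, Engineering, 40000, Sydney


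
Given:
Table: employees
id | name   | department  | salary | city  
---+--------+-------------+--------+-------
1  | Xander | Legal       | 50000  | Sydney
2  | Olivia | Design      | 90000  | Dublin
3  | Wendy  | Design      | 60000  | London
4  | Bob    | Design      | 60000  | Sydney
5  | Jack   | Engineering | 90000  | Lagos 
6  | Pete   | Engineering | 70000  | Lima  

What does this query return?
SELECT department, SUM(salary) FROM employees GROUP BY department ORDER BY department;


Summing salary within each department:
  Design: 90000 + 60000 + 60000 = 210000
  Engineering: 90000 + 70000 = 160000
  Legal: 50000 = 50000


3 groups:
Design, 210000
Engineering, 160000
Legal, 50000


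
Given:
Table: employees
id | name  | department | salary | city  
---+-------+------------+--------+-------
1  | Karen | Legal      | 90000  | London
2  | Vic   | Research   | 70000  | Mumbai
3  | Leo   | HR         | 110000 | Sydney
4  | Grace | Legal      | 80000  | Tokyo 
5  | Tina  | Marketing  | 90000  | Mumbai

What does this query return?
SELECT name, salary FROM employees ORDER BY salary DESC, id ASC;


Sorting by salary DESC, then id ASC for ties

5 rows:
Leo, 110000
Karen, 90000
Tina, 90000
Grace, 80000
Vic, 70000


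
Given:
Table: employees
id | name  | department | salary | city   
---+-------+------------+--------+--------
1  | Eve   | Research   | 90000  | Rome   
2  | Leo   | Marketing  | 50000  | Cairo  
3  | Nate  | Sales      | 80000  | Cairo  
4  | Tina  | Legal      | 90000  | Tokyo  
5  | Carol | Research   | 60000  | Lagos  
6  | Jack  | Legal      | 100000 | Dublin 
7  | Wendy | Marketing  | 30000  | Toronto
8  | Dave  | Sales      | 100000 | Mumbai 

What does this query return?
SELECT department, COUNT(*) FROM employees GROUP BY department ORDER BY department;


Assigning each row to its department group:
  Eve -> Research
  Leo -> Marketing
  Nate -> Sales
  Tina -> Legal
  Carol -> Research
  Jack -> Legal
  Wendy -> Marketing
  Dave -> Sales


4 groups:
Legal, 2
Marketing, 2
Research, 2
Sales, 2


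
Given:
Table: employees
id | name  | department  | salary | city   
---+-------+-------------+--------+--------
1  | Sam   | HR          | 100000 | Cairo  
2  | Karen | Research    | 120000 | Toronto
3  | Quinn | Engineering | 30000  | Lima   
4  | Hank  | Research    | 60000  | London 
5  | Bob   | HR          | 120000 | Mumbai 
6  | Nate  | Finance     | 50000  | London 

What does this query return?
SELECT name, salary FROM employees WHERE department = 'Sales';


Filtering: department = 'Sales'
Matching rows: 0

Empty result set (0 rows)


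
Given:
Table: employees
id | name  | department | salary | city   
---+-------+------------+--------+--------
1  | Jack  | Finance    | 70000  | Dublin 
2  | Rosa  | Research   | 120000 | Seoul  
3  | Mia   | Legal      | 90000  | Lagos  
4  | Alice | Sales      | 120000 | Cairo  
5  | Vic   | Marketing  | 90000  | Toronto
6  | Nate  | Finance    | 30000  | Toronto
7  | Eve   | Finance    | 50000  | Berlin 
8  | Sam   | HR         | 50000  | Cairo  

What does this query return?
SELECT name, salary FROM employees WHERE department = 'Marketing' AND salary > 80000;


Filtering: department = 'Marketing' AND salary > 80000
Matching: 1 rows

1 rows:
Vic, 90000


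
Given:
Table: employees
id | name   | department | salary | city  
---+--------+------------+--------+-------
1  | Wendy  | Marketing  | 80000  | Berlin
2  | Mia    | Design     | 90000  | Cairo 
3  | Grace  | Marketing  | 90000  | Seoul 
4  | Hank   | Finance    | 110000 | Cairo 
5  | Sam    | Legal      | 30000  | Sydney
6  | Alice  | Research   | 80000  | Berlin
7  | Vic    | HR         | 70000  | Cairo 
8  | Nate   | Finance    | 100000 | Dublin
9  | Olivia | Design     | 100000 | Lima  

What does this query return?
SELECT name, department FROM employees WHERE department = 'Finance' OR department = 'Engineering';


Filtering: department = 'Finance' OR 'Engineering'
Matching: 2 rows

2 rows:
Hank, Finance
Nate, Finance


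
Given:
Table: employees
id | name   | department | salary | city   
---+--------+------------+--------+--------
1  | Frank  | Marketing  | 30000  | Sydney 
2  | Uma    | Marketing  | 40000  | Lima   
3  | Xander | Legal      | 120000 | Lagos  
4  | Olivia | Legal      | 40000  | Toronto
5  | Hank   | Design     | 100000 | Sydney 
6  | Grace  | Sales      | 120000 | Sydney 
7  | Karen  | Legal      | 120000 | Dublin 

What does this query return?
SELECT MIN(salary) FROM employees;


Salaries: 30000, 40000, 120000, 40000, 100000, 120000, 120000
MIN = 30000

30000


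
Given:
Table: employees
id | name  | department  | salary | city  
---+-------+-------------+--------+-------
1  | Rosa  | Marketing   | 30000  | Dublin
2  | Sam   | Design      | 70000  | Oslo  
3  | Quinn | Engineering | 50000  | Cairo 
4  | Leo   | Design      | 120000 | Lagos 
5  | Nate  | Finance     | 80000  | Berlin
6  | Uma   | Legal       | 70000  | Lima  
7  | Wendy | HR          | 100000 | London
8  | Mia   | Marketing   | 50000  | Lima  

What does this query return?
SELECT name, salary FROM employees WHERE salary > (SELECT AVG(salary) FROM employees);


Subquery: AVG(salary) = 71250.0
Filtering: salary > 71250.0
  Leo (120000) -> MATCH
  Nate (80000) -> MATCH
  Wendy (100000) -> MATCH


3 rows:
Leo, 120000
Nate, 80000
Wendy, 100000


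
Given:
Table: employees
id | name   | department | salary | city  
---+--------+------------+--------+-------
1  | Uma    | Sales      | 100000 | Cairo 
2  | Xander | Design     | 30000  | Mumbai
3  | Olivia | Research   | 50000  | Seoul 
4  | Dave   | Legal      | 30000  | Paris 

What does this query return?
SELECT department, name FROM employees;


Projecting columns: department, name

4 rows:
Sales, Uma
Design, Xander
Research, Olivia
Legal, Dave


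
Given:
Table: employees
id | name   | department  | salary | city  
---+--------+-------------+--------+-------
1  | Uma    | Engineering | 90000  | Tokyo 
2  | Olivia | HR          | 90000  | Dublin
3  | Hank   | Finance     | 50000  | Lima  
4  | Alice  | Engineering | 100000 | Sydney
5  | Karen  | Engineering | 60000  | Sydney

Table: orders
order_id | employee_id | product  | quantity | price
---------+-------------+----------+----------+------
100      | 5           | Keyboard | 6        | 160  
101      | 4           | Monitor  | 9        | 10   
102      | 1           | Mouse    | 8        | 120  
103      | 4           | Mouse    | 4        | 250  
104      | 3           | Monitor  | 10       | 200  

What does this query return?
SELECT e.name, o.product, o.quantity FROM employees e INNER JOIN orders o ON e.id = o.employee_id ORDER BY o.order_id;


Joining employees.id = orders.employee_id:
  employee Karen (id=5) -> order Keyboard
  employee Alice (id=4) -> order Monitor
  employee Uma (id=1) -> order Mouse
  employee Alice (id=4) -> order Mouse
  employee Hank (id=3) -> order Monitor


5 rows:
Karen, Keyboard, 6
Alice, Monitor, 9
Uma, Mouse, 8
Alice, Mouse, 4
Hank, Monitor, 10


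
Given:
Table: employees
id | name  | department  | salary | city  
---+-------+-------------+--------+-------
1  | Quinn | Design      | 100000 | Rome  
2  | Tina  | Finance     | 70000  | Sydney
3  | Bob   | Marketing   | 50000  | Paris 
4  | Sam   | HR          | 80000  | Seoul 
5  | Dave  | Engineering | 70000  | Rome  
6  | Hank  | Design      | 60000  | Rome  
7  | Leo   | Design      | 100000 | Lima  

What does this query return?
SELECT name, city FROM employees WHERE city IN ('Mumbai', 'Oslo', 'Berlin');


Filtering: city IN ('Mumbai', 'Oslo', 'Berlin')
Matching: 0 rows

Empty result set (0 rows)


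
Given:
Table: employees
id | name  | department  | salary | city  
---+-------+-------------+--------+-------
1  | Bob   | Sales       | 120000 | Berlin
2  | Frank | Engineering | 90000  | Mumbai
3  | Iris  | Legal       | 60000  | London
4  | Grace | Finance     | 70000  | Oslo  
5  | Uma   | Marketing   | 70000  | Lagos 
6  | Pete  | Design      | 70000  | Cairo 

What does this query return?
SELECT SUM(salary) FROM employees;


SUM(salary) = 120000 + 90000 + 60000 + 70000 + 70000 + 70000 = 480000

480000


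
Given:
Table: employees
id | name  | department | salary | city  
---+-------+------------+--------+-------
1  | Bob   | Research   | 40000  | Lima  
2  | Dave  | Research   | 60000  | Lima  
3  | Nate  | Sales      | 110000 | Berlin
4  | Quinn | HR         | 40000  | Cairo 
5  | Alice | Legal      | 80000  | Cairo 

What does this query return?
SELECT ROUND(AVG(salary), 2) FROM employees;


SUM(salary) = 330000
COUNT = 5
ROUND(AVG, 2) = ROUND(330000 / 5, 2) = 66000.0

66000.0


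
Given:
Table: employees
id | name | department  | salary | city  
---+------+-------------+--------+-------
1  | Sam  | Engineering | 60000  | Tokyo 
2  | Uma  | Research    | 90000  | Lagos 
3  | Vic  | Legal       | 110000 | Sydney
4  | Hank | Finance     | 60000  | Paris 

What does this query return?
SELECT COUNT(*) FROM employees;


COUNT(*) counts all rows

4


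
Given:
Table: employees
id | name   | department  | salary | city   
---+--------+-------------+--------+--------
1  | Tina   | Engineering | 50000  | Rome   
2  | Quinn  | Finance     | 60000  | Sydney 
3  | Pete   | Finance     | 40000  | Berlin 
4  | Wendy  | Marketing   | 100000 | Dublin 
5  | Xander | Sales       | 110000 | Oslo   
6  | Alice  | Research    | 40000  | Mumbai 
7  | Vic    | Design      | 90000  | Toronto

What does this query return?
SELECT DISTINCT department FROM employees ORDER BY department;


All 'department' values (row order): Engineering, Finance, Finance, Marketing, Sales, Research, Design
Removing duplicates leaves 6 unique value(s).

6 values:
Design
Engineering
Finance
Marketing
Research
Sales


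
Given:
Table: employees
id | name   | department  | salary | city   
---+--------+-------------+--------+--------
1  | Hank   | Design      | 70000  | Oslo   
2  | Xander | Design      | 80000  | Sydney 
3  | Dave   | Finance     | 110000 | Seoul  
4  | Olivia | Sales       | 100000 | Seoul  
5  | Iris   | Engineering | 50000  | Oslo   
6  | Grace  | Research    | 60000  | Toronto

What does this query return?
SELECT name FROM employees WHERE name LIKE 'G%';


LIKE 'G%' matches names starting with 'G'
Matching: 1

1 rows:
Grace


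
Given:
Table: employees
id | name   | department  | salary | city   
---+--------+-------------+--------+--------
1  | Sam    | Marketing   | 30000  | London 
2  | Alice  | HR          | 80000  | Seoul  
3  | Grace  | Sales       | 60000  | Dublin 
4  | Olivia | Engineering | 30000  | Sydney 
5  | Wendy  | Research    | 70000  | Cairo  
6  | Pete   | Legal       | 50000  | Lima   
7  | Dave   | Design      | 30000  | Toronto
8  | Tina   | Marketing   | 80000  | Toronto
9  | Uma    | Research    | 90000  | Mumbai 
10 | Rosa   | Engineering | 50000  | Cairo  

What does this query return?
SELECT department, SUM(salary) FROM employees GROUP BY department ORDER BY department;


Summing salary within each department:
  Design: 30000 = 30000
  Engineering: 30000 + 50000 = 80000
  HR: 80000 = 80000
  Legal: 50000 = 50000
  Marketing: 30000 + 80000 = 110000
  Research: 70000 + 90000 = 160000
  Sales: 60000 = 60000


7 groups:
Design, 30000
Engineering, 80000
HR, 80000
Legal, 50000
Marketing, 110000
Research, 160000
Sales, 60000


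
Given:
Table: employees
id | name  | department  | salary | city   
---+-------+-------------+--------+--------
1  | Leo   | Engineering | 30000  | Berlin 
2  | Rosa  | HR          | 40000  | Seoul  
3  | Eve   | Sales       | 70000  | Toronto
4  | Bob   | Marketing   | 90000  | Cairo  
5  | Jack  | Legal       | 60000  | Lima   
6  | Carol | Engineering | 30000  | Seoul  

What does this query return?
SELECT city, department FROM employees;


Projecting columns: city, department

6 rows:
Berlin, Engineering
Seoul, HR
Toronto, Sales
Cairo, Marketing
Lima, Legal
Seoul, Engineering


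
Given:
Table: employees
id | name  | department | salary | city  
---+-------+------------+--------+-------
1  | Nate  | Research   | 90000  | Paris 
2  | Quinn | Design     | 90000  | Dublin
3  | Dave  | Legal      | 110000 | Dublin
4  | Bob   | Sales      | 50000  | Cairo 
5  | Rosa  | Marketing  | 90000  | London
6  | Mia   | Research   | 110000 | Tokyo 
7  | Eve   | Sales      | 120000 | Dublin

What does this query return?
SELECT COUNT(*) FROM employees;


COUNT(*) counts all rows

7


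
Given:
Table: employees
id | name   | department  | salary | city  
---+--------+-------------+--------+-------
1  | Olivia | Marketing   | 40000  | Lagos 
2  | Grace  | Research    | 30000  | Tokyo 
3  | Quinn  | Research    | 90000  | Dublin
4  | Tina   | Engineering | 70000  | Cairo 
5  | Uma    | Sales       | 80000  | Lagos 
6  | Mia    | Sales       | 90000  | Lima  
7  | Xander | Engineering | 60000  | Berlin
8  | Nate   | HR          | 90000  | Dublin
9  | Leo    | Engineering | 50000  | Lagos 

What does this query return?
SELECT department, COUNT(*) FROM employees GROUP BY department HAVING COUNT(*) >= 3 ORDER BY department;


Groups with count >= 3:
  Engineering: 3 -> PASS
  HR: 1 -> filtered out
  Marketing: 1 -> filtered out
  Research: 2 -> filtered out
  Sales: 2 -> filtered out


1 groups:
Engineering, 3


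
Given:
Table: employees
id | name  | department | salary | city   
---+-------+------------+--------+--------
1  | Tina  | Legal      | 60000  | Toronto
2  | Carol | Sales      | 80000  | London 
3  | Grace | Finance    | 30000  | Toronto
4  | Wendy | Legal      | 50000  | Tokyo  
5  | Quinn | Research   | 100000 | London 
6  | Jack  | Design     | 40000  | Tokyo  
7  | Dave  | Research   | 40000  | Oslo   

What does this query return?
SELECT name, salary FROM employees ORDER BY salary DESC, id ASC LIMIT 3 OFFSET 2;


Sort by salary DESC (id ASC tiebreak), then skip 2 and take 3
Rows 3 through 5

3 rows:
Tina, 60000
Wendy, 50000
Jack, 40000


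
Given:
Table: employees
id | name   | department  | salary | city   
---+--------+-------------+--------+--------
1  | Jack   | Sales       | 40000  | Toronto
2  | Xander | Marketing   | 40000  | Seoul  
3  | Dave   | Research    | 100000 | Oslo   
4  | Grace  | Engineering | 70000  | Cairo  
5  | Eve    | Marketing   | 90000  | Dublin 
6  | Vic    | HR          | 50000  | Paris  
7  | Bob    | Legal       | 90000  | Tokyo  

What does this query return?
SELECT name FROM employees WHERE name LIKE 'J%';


LIKE 'J%' matches names starting with 'J'
Matching: 1

1 rows:
Jack


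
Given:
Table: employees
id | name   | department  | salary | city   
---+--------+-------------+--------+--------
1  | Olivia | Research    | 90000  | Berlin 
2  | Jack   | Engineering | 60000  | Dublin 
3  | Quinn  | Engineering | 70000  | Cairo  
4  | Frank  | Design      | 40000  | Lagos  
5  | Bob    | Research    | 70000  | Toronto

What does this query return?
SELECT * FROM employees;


SELECT * returns all 5 rows with all columns

5 rows:
1, Olivia, Research, 90000, Berlin
2, Jack, Engineering, 60000, Dublin
3, Quinn, Engineering, 70000, Cairo
4, Frank, Design, 40000, Lagos
5, Bob, Research, 70000, Toronto


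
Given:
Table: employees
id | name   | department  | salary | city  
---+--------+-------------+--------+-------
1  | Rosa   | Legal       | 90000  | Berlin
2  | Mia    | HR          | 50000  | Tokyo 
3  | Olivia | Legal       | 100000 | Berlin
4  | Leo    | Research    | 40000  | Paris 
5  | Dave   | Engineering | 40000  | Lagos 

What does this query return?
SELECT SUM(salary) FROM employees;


SUM(salary) = 90000 + 50000 + 100000 + 40000 + 40000 = 320000

320000


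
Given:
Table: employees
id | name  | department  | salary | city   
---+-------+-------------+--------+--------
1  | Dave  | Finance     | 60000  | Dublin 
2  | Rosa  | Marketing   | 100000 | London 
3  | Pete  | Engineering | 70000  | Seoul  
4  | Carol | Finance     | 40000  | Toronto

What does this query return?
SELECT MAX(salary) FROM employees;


Salaries: 60000, 100000, 70000, 40000
MAX = 100000

100000


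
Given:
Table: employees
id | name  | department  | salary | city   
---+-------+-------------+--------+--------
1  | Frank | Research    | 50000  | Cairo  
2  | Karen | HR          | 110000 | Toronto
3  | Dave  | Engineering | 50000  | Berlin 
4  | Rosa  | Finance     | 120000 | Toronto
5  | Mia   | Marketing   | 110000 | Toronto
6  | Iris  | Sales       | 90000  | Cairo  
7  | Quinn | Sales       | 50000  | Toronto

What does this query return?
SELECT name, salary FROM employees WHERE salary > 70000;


Filtering: salary > 70000
Matching: 4 rows

4 rows:
Karen, 110000
Rosa, 120000
Mia, 110000
Iris, 90000


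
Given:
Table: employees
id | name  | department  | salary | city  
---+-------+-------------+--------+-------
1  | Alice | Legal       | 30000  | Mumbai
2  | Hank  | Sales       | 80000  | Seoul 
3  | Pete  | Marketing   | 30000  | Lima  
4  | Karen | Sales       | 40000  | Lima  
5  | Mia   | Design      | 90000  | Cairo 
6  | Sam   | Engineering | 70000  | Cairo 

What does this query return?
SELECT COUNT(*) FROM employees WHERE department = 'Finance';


Counting rows where department = 'Finance'


0


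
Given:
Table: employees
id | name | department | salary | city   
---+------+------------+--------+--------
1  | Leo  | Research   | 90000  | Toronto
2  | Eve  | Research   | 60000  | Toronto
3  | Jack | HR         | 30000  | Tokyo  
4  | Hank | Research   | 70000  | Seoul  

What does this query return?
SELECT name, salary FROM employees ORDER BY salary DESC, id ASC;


Sorting by salary DESC, then id ASC for ties

4 rows:
Leo, 90000
Hank, 70000
Eve, 60000
Jack, 30000


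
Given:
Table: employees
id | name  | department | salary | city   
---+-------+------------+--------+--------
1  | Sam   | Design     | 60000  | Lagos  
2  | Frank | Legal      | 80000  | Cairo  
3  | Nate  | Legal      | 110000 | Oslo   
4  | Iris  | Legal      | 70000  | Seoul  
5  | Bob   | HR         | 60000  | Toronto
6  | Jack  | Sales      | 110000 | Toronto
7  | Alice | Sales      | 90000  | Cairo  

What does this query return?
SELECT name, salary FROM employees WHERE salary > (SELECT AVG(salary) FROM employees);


Subquery: AVG(salary) = 82857.14
Filtering: salary > 82857.14
  Nate (110000) -> MATCH
  Jack (110000) -> MATCH
  Alice (90000) -> MATCH


3 rows:
Nate, 110000
Jack, 110000
Alice, 90000


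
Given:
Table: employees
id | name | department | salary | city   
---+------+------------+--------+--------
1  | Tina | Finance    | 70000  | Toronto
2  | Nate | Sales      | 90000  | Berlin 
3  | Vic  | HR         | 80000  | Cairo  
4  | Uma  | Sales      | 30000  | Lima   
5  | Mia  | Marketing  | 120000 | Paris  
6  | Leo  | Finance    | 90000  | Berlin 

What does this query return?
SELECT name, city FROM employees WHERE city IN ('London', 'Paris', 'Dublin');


Filtering: city IN ('London', 'Paris', 'Dublin')
Matching: 1 rows

1 rows:
Mia, Paris


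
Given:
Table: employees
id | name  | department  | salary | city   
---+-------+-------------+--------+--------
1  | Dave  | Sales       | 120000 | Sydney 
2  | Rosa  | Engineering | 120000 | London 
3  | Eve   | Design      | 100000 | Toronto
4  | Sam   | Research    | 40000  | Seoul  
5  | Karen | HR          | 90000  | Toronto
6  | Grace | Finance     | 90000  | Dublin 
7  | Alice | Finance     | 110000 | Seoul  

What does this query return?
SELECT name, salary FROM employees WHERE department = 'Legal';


Filtering: department = 'Legal'
Matching rows: 0

Empty result set (0 rows)


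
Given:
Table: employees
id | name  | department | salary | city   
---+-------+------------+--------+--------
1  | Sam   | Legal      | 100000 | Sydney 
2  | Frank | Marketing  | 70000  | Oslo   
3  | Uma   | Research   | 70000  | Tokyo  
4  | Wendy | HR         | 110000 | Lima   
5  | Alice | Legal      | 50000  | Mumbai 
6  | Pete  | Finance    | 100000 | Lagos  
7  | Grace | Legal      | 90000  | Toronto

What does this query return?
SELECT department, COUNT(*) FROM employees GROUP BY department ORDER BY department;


Assigning each row to its department group:
  Sam -> Legal
  Frank -> Marketing
  Uma -> Research
  Wendy -> HR
  Alice -> Legal
  Pete -> Finance
  Grace -> Legal


5 groups:
Finance, 1
HR, 1
Legal, 3
Marketing, 1
Research, 1


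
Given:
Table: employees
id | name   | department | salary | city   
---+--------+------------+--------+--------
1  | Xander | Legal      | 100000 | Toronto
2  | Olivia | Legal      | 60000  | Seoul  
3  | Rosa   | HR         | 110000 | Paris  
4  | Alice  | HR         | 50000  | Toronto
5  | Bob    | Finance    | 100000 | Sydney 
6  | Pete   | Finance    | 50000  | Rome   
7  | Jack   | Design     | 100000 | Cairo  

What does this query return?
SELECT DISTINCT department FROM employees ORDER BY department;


All 'department' values (row order): Legal, Legal, HR, HR, Finance, Finance, Design
Removing duplicates leaves 4 unique value(s).

4 values:
Design
Finance
HR
Legal


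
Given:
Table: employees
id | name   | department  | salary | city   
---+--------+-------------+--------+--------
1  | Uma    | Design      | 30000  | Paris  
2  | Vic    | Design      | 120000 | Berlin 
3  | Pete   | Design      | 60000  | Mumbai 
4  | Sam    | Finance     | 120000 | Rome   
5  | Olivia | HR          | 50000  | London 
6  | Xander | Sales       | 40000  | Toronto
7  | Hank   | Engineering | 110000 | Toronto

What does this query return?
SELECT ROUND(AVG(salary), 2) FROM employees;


SUM(salary) = 530000
COUNT = 7
ROUND(AVG, 2) = ROUND(530000 / 7, 2) = 75714.29

75714.29


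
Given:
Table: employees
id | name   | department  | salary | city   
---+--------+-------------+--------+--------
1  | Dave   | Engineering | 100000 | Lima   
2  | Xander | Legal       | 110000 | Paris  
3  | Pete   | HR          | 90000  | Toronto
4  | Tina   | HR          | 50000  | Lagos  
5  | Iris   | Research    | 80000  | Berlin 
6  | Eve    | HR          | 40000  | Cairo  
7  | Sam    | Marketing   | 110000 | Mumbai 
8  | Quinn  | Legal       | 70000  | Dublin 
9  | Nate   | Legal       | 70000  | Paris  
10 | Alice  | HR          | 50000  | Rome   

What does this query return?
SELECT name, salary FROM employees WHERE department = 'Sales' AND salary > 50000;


Filtering: department = 'Sales' AND salary > 50000
Matching: 0 rows

Empty result set (0 rows)


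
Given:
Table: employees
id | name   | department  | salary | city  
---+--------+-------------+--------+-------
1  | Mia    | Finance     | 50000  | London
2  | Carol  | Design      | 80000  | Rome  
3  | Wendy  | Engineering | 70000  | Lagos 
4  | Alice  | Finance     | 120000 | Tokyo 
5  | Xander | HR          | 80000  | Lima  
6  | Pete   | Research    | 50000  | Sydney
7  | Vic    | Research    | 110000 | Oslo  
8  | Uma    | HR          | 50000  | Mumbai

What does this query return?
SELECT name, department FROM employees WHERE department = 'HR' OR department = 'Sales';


Filtering: department = 'HR' OR 'Sales'
Matching: 2 rows

2 rows:
Xander, HR
Uma, HR


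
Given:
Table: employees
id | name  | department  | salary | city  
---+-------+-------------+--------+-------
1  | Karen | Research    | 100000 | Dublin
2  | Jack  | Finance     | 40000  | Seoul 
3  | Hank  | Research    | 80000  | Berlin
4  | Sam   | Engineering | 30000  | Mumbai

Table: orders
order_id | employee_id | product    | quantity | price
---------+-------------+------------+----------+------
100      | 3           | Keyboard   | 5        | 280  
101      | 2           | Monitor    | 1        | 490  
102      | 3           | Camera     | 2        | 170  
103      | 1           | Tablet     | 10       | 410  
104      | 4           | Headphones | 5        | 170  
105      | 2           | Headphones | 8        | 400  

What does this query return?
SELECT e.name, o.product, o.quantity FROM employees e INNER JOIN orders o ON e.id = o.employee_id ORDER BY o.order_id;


Joining employees.id = orders.employee_id:
  employee Hank (id=3) -> order Keyboard
  employee Jack (id=2) -> order Monitor
  employee Hank (id=3) -> order Camera
  employee Karen (id=1) -> order Tablet
  employee Sam (id=4) -> order Headphones
  employee Jack (id=2) -> order Headphones


6 rows:
Hank, Keyboard, 5
Jack, Monitor, 1
Hank, Camera, 2
Karen, Tablet, 10
Sam, Headphones, 5
Jack, Headphones, 8


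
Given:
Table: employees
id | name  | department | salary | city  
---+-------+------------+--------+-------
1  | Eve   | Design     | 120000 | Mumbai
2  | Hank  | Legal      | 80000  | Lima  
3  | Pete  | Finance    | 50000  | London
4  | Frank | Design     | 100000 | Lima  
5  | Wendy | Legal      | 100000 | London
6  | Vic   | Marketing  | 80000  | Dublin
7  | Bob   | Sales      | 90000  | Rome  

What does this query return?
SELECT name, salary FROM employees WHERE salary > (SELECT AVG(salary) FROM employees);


Subquery: AVG(salary) = 88571.43
Filtering: salary > 88571.43
  Eve (120000) -> MATCH
  Frank (100000) -> MATCH
  Wendy (100000) -> MATCH
  Bob (90000) -> MATCH


4 rows:
Eve, 120000
Frank, 100000
Wendy, 100000
Bob, 90000


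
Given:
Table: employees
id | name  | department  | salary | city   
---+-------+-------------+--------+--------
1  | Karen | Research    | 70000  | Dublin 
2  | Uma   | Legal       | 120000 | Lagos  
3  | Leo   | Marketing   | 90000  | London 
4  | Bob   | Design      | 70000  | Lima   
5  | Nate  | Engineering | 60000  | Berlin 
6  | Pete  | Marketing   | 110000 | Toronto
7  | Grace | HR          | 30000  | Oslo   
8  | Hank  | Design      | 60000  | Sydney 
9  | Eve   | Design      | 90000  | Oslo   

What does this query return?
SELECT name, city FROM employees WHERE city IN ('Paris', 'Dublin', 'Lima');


Filtering: city IN ('Paris', 'Dublin', 'Lima')
Matching: 2 rows

2 rows:
Karen, Dublin
Bob, Lima


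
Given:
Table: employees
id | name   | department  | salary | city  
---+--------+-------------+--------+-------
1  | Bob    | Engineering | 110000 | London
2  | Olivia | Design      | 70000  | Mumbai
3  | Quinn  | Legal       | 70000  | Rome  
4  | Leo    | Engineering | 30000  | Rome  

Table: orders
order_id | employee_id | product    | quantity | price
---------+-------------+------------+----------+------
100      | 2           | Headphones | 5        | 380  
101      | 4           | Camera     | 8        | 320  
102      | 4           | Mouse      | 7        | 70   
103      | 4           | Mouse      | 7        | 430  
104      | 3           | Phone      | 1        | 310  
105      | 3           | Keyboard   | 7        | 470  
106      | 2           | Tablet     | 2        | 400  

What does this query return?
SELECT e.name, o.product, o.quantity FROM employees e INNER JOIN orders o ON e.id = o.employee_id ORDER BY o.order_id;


Joining employees.id = orders.employee_id:
  employee Olivia (id=2) -> order Headphones
  employee Leo (id=4) -> order Camera
  employee Leo (id=4) -> order Mouse
  employee Leo (id=4) -> order Mouse
  employee Quinn (id=3) -> order Phone
  employee Quinn (id=3) -> order Keyboard
  employee Olivia (id=2) -> order Tablet


7 rows:
Olivia, Headphones, 5
Leo, Camera, 8
Leo, Mouse, 7
Leo, Mouse, 7
Quinn, Phone, 1
Quinn, Keyboard, 7
Olivia, Tablet, 2


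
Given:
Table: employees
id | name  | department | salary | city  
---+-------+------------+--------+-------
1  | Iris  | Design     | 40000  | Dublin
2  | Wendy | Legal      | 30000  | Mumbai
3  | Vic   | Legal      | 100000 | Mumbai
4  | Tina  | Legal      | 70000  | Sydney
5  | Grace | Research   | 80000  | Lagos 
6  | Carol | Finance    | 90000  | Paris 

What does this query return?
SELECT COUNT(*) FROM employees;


COUNT(*) counts all rows

6


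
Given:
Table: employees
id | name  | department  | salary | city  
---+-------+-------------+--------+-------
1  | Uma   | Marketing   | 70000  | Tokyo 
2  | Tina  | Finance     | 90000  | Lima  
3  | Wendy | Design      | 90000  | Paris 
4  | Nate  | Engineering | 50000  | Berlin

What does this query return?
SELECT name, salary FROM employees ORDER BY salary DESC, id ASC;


Sorting by salary DESC, then id ASC for ties

4 rows:
Tina, 90000
Wendy, 90000
Uma, 70000
Nate, 50000


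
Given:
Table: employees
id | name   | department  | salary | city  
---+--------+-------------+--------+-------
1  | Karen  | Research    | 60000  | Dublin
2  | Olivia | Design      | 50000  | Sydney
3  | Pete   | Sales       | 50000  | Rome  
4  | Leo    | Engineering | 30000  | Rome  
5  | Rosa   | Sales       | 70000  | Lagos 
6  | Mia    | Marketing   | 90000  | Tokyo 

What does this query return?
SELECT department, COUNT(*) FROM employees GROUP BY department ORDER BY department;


Assigning each row to its department group:
  Karen -> Research
  Olivia -> Design
  Pete -> Sales
  Leo -> Engineering
  Rosa -> Sales
  Mia -> Marketing


5 groups:
Design, 1
Engineering, 1
Marketing, 1
Research, 1
Sales, 2


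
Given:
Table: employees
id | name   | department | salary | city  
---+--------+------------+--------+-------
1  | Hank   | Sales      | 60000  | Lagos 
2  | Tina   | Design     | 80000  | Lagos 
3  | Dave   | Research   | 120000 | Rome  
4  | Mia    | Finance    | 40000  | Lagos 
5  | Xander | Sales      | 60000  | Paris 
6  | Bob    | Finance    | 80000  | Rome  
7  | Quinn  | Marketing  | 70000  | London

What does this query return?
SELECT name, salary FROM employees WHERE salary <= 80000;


Filtering: salary <= 80000
Matching: 6 rows

6 rows:
Hank, 60000
Tina, 80000
Mia, 40000
Xander, 60000
Bob, 80000
Quinn, 70000


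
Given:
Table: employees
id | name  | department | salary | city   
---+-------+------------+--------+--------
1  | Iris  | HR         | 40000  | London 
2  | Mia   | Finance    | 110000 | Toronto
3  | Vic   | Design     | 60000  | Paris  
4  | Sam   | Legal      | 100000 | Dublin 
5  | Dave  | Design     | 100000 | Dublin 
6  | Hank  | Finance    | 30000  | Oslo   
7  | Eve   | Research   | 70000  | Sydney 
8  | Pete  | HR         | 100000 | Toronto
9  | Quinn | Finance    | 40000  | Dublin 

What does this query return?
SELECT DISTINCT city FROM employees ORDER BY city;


All 'city' values (row order): London, Toronto, Paris, Dublin, Dublin, Oslo, Sydney, Toronto, Dublin
Removing duplicates leaves 6 unique value(s).

6 values:
Dublin
London
Oslo
Paris
Sydney
Toronto


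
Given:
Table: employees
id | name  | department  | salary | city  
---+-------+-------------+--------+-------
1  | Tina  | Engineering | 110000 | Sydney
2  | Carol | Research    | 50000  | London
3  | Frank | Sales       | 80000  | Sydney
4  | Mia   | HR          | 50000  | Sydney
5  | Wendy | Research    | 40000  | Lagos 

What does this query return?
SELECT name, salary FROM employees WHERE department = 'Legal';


Filtering: department = 'Legal'
Matching rows: 0

Empty result set (0 rows)


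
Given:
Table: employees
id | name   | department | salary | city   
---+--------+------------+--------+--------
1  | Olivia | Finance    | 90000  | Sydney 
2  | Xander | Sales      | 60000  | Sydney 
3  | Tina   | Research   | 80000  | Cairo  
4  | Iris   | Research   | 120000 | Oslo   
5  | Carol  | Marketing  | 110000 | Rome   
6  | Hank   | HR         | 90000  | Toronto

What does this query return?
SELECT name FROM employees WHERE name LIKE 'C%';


LIKE 'C%' matches names starting with 'C'
Matching: 1

1 rows:
Carol


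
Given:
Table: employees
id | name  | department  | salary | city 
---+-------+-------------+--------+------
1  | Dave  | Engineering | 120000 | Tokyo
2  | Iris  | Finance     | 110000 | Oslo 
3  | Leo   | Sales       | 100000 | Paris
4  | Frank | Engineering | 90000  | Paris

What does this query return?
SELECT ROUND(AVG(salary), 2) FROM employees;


SUM(salary) = 420000
COUNT = 4
ROUND(AVG, 2) = ROUND(420000 / 4, 2) = 105000.0

105000.0


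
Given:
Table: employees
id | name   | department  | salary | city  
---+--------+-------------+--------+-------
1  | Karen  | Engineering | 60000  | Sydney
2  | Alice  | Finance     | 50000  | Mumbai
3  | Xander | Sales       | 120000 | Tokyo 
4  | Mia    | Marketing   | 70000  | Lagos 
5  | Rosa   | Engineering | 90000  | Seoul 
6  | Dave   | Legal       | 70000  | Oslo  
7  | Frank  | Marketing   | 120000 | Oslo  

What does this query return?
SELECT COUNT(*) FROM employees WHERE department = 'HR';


Counting rows where department = 'HR'


0


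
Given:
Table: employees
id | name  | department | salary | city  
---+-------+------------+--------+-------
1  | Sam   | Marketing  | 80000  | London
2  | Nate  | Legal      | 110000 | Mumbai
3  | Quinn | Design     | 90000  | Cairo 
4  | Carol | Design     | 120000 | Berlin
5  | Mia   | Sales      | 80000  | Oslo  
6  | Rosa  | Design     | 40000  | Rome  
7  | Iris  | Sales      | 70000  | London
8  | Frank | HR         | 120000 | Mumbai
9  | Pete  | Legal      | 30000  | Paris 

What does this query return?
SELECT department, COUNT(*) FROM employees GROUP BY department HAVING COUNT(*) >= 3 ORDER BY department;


Groups with count >= 3:
  Design: 3 -> PASS
  HR: 1 -> filtered out
  Legal: 2 -> filtered out
  Marketing: 1 -> filtered out
  Sales: 2 -> filtered out


1 groups:
Design, 3


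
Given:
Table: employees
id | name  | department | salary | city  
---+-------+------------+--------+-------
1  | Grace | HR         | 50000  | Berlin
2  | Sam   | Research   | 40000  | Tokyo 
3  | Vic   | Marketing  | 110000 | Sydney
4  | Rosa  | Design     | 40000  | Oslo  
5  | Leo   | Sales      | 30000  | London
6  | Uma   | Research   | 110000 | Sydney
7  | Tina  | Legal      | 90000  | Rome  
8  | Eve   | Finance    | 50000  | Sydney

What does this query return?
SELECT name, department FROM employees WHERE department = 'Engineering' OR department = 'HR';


Filtering: department = 'Engineering' OR 'HR'
Matching: 1 rows

1 rows:
Grace, HR


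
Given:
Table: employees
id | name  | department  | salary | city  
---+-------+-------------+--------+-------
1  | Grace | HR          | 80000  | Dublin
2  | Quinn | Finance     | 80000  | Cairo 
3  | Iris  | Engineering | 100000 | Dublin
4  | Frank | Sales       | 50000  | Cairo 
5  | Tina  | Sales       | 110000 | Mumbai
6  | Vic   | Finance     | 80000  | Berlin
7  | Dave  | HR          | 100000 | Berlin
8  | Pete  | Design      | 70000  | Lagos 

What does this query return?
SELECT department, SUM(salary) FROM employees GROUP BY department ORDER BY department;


Summing salary within each department:
  Design: 70000 = 70000
  Engineering: 100000 = 100000
  Finance: 80000 + 80000 = 160000
  HR: 80000 + 100000 = 180000
  Sales: 50000 + 110000 = 160000


5 groups:
Design, 70000
Engineering, 100000
Finance, 160000
HR, 180000
Sales, 160000


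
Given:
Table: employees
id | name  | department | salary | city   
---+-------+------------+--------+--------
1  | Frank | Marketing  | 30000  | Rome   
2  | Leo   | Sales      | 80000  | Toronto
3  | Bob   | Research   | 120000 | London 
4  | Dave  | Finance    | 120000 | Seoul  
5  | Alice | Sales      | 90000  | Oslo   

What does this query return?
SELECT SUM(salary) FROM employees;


SUM(salary) = 30000 + 80000 + 120000 + 120000 + 90000 = 440000

440000


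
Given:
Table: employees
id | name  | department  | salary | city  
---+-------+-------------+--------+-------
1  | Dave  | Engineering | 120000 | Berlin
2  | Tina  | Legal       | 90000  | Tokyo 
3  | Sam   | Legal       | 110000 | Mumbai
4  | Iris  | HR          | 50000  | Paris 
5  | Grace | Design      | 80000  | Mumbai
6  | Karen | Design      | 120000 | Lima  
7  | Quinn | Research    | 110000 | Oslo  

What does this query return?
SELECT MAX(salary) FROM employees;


Salaries: 120000, 90000, 110000, 50000, 80000, 120000, 110000
MAX = 120000

120000


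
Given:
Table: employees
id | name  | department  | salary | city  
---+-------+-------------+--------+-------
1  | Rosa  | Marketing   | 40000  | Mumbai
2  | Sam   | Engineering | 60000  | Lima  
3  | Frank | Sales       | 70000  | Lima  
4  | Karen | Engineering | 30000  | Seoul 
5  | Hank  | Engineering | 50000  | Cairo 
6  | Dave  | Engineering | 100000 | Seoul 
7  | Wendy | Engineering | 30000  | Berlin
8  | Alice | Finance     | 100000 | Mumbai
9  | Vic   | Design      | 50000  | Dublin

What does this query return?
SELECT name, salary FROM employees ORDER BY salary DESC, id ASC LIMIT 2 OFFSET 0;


Sort by salary DESC (id ASC tiebreak), then skip 0 and take 2
Rows 1 through 2

2 rows:
Dave, 100000
Alice, 100000


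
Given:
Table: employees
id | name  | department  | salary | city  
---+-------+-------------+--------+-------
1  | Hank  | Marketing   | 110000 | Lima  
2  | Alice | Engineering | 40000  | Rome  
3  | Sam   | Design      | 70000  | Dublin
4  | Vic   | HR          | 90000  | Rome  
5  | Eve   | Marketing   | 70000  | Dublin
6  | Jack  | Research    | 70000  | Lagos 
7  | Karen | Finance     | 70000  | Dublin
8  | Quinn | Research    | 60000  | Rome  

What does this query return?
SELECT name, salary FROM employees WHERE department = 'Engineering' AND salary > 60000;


Filtering: department = 'Engineering' AND salary > 60000
Matching: 0 rows

Empty result set (0 rows)


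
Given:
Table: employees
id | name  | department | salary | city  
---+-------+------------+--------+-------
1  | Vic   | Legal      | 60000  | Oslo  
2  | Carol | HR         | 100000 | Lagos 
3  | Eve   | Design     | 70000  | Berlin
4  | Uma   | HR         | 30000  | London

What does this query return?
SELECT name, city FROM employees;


Projecting columns: name, city

4 rows:
Vic, Oslo
Carol, Lagos
Eve, Berlin
Uma, London


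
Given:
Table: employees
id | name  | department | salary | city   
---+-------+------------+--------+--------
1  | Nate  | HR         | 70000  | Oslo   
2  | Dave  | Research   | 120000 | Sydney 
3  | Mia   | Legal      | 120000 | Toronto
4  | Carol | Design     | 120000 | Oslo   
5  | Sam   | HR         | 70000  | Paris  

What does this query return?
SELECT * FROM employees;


SELECT * returns all 5 rows with all columns

5 rows:
1, Nate, HR, 70000, Oslo
2, Dave, Research, 120000, Sydney
3, Mia, Legal, 120000, Toronto
4, Carol, Design, 120000, Oslo
5, Sam, HR, 70000, Paris


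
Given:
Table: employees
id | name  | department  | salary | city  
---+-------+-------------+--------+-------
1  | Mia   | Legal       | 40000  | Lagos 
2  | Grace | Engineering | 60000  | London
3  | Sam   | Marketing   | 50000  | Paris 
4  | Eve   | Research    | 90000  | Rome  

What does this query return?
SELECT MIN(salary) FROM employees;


Salaries: 40000, 60000, 50000, 90000
MIN = 40000

40000


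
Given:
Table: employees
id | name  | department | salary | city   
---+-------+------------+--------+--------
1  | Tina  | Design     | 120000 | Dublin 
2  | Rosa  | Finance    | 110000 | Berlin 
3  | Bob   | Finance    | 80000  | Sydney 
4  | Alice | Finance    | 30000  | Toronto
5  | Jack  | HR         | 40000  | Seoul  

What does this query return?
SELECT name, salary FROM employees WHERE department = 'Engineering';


Filtering: department = 'Engineering'
Matching rows: 0

Empty result set (0 rows)


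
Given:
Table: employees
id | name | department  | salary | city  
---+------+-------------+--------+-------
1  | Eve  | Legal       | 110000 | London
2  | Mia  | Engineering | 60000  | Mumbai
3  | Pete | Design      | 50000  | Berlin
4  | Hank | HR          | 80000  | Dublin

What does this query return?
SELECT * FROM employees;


SELECT * returns all 4 rows with all columns

4 rows:
1, Eve, Legal, 110000, London
2, Mia, Engineering, 60000, Mumbai
3, Pete, Design, 50000, Berlin
4, Hank, HR, 80000, Dublin
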